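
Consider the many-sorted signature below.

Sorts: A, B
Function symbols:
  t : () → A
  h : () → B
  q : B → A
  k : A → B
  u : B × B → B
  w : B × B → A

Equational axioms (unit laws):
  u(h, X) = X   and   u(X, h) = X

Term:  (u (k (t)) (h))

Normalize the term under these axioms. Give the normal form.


normal form = (k (t))

1. (u (k (t)) (h))  →  (k (t))


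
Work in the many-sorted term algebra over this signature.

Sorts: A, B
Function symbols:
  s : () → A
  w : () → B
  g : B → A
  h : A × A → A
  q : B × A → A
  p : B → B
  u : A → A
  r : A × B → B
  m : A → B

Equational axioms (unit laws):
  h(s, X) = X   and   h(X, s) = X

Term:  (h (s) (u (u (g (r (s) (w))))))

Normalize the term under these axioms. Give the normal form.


normal form = (u (u (g (r (s) (w)))))

1. (h (s) (u (u (g (r (s) (w))))))  →  (u (u (g (r (s) (w)))))


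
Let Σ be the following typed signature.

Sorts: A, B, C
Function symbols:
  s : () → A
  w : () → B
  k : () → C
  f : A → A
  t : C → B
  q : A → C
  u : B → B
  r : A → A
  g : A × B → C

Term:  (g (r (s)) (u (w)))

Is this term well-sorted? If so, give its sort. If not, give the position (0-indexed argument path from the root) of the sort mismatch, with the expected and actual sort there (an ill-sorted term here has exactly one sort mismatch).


    (s) : A
  (r (s)) : A
    (w) : B
  (u (w)) : B
(g (r (s)) (u (w))) : C

well-sorted; sort = C


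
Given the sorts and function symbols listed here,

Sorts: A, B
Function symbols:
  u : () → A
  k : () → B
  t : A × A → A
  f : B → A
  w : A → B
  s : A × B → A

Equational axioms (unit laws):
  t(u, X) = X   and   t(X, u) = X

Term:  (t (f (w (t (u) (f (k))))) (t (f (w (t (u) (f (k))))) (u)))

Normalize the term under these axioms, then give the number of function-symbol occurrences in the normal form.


1. (t (f (w (t (u) (f (k))))) (t (f (w (t (u) (f (k))))) (u)))  →  (t (f (w (f (k)))) (t (f (w (t (u) (f (k))))) (u)))
2. (t (f (w (f (k)))) (t (f (w (t (u) (f (k))))) (u)))  →  (t (f (w (f (k)))) (f (w (t (u) (f (k))))))
3. (t (f (w (f (k)))) (f (w (t (u) (f (k))))))  →  (t (f (w (f (k)))) (f (w (f (k)))))
normal form: (t (f (w (f (k)))) (f (w (f (k)))))

size = 9


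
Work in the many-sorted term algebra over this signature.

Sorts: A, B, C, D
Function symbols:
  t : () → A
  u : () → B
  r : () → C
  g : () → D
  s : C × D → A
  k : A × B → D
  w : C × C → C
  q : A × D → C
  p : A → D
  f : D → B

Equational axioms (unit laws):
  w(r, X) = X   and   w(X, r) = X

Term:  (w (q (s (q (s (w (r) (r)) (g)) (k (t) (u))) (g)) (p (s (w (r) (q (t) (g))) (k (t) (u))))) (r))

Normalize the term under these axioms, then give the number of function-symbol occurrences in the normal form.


size = 18

1. (w (q (s (q (s (w (r) (r)) (g)) (k (t) (u))) (g)) (p (s (w (r) (q (t) (g))) (k (t) (u))))) (r))  →  (q (s (q (s (w (r) (r)) (g)) (k (t) (u))) (g)) (p (s (w (r) (q (t) (g))) (k (t) (u)))))
2. (q (s (q (s (w (r) (r)) (g)) (k (t) (u))) (g)) (p (s (w (r) (q (t) (g))) (k (t) (u)))))  →  (q (s (q (s (r) (g)) (k (t) (u))) (g)) (p (s (w (r) (q (t) (g))) (k (t) (u)))))
3. (q (s (q (s (r) (g)) (k (t) (u))) (g)) (p (s (w (r) (q (t) (g))) (k (t) (u)))))  →  (q (s (q (s (r) (g)) (k (t) (u))) (g)) (p (s (q (t) (g)) (k (t) (u)))))
normal form: (q (s (q (s (r) (g)) (k (t) (u))) (g)) (p (s (q (t) (g)) (k (t) (u)))))


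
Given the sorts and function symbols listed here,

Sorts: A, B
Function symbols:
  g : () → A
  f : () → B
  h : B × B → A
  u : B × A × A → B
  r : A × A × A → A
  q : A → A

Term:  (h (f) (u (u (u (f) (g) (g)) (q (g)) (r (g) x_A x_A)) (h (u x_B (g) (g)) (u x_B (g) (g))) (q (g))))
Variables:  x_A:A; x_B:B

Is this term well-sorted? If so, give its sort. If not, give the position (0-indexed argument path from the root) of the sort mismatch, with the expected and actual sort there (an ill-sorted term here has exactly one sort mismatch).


well-sorted; sort = A

  (f) : B
        (f) : B
        (g) : A
        (g) : A
      (u (f) (g) (g)) : B
        (g) : A
      (q (g)) : A
        (g) : A
        x_A : A
        x_A : A
      (r (g) x_A x_A) : A
    (u (u (f) (g) (g)) (q (g)) (r (g) x_A x_A)) : B
        x_B : B
        (g) : A
        (g) : A
      (u x_B (g) (g)) : B
        x_B : B
        (g) : A
        (g) : A
      (u x_B (g) (g)) : B
    (h (u x_B (g) (g)) (u x_B (g) (g))) : A
      (g) : A
    (q (g)) : A
  (u (u (u (f) (g) (g)) (q (g)) (r (g) x_A x_A)) (h (u x_B (g) (g)) (u x_B (g) (g))) (q (g))) : B
(h (f) (u (u (u (f) (g) (g)) (q (g)) (r (g) x_A x_A)) (h (u x_B (g) (g)) (u x_B (g) (g))) (q (g)))) : A


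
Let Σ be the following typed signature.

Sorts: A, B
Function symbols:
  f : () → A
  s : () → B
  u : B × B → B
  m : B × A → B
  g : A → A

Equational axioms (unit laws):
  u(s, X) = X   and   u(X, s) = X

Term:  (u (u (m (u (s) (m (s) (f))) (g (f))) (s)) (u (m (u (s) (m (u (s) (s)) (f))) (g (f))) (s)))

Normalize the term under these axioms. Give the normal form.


1. (u (u (m (u (s) (m (s) (f))) (g (f))) (s)) (u (m (u (s) (m (u (s) (s)) (f))) (g (f))) (s)))  →  (u (m (u (s) (m (s) (f))) (g (f))) (u (m (u (s) (m (u (s) (s)) (f))) (g (f))) (s)))
2. (u (m (u (s) (m (s) (f))) (g (f))) (u (m (u (s) (m (u (s) (s)) (f))) (g (f))) (s)))  →  (u (m (m (s) (f)) (g (f))) (u (m (u (s) (m (u (s) (s)) (f))) (g (f))) (s)))
3. (u (m (m (s) (f)) (g (f))) (u (m (u (s) (m (u (s) (s)) (f))) (g (f))) (s)))  →  (u (m (m (s) (f)) (g (f))) (m (u (s) (m (u (s) (s)) (f))) (g (f))))
4. (u (m (m (s) (f)) (g (f))) (m (u (s) (m (u (s) (s)) (f))) (g (f))))  →  (u (m (m (s) (f)) (g (f))) (m (m (u (s) (s)) (f)) (g (f))))
5. (u (m (m (s) (f)) (g (f))) (m (m (u (s) (s)) (f)) (g (f))))  →  (u (m (m (s) (f)) (g (f))) (m (m (s) (f)) (g (f))))

normal form = (u (m (m (s) (f)) (g (f))) (m (m (s) (f)) (g (f))))


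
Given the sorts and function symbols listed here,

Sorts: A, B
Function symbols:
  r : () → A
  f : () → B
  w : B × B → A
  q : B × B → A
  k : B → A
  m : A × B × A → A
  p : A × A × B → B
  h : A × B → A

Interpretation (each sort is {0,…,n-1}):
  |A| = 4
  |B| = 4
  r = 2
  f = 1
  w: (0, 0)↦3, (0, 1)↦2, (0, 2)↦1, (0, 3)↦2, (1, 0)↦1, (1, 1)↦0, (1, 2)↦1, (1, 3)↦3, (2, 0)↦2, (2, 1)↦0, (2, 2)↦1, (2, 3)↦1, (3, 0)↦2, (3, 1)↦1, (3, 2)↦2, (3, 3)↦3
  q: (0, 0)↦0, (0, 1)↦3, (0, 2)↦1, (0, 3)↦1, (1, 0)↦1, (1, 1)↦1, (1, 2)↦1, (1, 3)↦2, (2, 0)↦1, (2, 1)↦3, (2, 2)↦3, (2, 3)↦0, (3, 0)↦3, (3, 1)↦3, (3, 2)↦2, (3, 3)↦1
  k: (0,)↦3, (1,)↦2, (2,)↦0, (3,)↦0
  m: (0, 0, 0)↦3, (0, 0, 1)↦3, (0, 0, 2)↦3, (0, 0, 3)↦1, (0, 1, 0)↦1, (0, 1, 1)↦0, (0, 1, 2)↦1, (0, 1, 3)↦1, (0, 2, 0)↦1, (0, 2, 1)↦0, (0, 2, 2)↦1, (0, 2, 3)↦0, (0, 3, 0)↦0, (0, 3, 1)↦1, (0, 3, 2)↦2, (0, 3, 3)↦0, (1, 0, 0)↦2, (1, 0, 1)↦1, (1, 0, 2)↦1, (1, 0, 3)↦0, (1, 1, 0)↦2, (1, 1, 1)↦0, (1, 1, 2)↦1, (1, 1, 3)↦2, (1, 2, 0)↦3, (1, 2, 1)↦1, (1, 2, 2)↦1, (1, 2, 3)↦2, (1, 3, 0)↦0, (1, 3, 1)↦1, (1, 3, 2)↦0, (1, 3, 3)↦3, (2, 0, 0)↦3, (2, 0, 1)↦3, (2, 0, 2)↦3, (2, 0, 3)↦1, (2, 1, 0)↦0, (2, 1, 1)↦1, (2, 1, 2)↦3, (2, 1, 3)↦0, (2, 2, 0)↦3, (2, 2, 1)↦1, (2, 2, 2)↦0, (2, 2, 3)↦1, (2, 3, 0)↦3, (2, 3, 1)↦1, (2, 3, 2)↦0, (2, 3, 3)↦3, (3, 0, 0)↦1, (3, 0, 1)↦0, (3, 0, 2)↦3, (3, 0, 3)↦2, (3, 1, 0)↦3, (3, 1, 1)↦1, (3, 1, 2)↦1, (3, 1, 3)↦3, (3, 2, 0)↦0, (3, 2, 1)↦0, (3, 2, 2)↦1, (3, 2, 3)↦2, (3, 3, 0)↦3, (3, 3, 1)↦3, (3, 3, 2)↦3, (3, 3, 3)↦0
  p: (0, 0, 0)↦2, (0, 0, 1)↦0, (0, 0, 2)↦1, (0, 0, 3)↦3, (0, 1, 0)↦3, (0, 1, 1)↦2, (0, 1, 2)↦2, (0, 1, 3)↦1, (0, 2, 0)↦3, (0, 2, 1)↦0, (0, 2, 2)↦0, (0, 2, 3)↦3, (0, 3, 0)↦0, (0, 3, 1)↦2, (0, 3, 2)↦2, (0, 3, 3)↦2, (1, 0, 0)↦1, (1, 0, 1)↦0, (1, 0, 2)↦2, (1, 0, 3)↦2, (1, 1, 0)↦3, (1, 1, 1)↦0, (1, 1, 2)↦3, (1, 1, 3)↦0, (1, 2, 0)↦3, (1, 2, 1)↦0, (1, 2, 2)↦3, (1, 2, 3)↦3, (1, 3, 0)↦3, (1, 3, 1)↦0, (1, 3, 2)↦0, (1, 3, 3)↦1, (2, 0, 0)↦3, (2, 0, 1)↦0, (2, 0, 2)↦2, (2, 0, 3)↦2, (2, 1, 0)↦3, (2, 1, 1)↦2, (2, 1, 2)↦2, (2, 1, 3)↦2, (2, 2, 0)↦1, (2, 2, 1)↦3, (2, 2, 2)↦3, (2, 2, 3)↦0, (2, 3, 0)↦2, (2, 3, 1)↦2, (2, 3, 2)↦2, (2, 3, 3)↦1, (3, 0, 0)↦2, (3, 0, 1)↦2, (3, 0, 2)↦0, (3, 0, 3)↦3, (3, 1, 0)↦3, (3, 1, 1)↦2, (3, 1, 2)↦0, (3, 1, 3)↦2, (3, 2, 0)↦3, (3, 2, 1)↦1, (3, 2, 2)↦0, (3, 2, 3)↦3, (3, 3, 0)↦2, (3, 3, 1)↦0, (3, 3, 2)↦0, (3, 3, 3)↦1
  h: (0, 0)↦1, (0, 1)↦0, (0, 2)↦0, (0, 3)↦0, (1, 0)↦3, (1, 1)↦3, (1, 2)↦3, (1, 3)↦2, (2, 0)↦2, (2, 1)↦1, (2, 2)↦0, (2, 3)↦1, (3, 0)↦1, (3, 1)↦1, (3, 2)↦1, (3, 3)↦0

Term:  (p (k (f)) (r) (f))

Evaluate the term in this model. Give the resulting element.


  f = 1
  (k (f)) = k(1,) = 2
  r = 2
  f = 1
  (p (k (f)) (r) (f)) = p(2, 2, 1) = 3

value = 3


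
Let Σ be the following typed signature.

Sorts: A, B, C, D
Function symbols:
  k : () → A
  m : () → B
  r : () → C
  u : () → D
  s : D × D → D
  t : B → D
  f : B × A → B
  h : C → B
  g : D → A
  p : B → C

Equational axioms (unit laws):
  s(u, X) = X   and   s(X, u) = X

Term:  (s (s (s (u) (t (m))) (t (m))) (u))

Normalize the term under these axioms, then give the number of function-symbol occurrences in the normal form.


size = 5

1. (s (s (s (u) (t (m))) (t (m))) (u))  →  (s (s (u) (t (m))) (t (m)))
2. (s (s (u) (t (m))) (t (m)))  →  (s (t (m)) (t (m)))
normal form: (s (t (m)) (t (m)))


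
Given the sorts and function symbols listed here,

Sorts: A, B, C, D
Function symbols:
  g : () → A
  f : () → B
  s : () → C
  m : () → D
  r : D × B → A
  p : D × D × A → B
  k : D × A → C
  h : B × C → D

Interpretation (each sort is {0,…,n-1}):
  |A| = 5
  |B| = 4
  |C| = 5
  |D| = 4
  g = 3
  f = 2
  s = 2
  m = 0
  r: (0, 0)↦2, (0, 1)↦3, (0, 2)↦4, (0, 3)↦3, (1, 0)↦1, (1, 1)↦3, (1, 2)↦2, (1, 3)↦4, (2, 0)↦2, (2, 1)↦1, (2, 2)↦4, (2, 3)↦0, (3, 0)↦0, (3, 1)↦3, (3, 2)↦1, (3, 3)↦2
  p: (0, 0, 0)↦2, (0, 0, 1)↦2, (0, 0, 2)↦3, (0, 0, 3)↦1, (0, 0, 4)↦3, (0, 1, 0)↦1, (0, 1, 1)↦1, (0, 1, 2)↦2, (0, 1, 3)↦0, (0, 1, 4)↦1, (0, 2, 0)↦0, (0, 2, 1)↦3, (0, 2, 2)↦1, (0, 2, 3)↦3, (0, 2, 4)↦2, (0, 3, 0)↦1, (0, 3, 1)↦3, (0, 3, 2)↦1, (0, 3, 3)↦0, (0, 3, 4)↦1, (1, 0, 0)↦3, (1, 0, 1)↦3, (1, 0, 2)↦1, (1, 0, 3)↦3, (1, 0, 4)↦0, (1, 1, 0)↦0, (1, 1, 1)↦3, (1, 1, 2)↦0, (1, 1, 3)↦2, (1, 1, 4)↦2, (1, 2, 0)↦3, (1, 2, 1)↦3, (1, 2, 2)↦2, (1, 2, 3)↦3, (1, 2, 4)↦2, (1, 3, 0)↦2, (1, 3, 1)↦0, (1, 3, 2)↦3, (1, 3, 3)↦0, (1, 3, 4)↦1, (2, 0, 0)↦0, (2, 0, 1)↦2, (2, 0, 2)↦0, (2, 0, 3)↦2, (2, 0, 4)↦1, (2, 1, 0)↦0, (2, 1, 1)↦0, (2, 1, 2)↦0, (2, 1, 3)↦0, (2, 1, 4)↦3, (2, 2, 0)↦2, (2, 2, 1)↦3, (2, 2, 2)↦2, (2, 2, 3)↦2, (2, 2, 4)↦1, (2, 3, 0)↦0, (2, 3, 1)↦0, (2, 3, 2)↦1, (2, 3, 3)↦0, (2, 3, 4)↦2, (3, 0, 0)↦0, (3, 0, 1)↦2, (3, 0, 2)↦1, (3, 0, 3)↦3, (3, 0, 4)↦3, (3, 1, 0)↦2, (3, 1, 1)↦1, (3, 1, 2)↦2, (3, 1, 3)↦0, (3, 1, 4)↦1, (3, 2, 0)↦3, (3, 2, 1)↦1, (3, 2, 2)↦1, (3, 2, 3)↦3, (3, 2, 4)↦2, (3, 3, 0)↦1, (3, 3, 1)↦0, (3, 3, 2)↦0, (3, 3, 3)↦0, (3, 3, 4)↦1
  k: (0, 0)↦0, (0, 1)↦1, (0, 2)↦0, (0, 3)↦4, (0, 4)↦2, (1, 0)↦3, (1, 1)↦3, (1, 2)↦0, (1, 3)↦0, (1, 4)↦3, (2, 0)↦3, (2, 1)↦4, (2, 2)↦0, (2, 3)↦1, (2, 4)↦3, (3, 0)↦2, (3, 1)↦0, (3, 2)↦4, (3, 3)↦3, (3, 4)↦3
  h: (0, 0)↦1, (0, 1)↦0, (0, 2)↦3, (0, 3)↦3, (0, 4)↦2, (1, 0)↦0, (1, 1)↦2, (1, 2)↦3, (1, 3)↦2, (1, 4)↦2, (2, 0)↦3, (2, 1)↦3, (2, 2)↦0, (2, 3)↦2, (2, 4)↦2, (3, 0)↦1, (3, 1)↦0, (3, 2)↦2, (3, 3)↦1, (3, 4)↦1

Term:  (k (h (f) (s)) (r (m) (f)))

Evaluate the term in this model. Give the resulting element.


value = 2

  f = 2
  s = 2
  (h (f) (s)) = h(2, 2) = 0
  m = 0
  f = 2
  (r (m) (f)) = r(0, 2) = 4
  (k (h (f) (s)) (r (m) (f))) = k(0, 4) = 2


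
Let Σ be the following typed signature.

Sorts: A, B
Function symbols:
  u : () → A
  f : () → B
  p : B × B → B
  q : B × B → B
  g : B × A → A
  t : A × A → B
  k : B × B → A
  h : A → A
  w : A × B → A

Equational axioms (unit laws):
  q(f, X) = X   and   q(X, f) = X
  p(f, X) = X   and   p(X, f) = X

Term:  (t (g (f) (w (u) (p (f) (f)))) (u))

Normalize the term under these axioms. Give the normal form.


normal form = (t (g (f) (w (u) (f))) (u))

1. (t (g (f) (w (u) (p (f) (f)))) (u))  →  (t (g (f) (w (u) (f))) (u))


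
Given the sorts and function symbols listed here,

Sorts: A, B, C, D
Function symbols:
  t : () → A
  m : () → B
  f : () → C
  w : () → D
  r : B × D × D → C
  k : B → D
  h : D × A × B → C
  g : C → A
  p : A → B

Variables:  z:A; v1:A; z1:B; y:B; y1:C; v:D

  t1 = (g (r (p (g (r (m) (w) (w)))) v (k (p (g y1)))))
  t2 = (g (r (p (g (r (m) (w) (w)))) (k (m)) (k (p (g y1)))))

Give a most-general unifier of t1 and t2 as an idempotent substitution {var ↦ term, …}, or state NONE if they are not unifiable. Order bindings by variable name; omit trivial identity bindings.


{v ↦ (k (m))}


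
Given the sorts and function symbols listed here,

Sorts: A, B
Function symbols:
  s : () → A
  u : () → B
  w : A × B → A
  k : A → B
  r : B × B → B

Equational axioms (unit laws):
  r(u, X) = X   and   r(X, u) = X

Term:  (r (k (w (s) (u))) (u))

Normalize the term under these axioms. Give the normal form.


normal form = (k (w (s) (u)))

1. (r (k (w (s) (u))) (u))  →  (k (w (s) (u)))


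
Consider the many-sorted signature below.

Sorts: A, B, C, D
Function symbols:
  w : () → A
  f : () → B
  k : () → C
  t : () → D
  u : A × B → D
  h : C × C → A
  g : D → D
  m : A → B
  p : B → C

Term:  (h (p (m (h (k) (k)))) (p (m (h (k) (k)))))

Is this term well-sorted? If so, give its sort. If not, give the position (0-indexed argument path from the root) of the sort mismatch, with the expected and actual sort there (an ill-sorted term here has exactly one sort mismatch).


well-sorted; sort = A

        (k) : C
        (k) : C
      (h (k) (k)) : A
    (m (h (k) (k))) : B
  (p (m (h (k) (k)))) : C
        (k) : C
        (k) : C
      (h (k) (k)) : A
    (m (h (k) (k))) : B
  (p (m (h (k) (k)))) : C
(h (p (m (h (k) (k)))) (p (m (h (k) (k))))) : A


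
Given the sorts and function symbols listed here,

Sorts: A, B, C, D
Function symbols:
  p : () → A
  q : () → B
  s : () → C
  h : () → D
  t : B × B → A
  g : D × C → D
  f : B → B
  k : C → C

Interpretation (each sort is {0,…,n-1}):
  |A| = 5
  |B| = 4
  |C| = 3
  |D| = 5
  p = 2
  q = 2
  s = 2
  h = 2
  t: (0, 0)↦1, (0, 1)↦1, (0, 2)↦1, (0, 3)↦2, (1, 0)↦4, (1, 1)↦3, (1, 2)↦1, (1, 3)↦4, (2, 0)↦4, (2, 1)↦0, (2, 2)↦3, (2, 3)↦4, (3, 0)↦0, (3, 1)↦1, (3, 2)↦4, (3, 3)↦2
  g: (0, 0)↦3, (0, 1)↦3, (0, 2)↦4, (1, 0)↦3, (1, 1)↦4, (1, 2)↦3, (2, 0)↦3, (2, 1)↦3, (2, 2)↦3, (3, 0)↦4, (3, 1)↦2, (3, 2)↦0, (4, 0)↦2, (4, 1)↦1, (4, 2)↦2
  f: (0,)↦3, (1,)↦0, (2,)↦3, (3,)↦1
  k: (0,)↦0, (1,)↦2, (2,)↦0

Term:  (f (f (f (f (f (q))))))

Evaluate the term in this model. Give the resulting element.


value = 1

  q = 2
  (f (q)) = f(2,) = 3
  (f (f (q))) = f(3,) = 1
  (f (f (f (q)))) = f(1,) = 0
  (f (f (f (f (q))))) = f(0,) = 3
  (f (f (f (f (f (q)))))) = f(3,) = 1


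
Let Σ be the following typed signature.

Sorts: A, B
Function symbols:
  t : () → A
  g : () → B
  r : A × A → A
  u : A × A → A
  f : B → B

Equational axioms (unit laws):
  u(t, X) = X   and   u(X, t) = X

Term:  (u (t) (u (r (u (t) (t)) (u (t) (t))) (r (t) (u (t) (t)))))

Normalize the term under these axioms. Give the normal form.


1. (u (t) (u (r (u (t) (t)) (u (t) (t))) (r (t) (u (t) (t)))))  →  (u (r (u (t) (t)) (u (t) (t))) (r (t) (u (t) (t))))
2. (u (r (u (t) (t)) (u (t) (t))) (r (t) (u (t) (t))))  →  (u (r (t) (u (t) (t))) (r (t) (u (t) (t))))
3. (u (r (t) (u (t) (t))) (r (t) (u (t) (t))))  →  (u (r (t) (t)) (r (t) (u (t) (t))))
4. (u (r (t) (t)) (r (t) (u (t) (t))))  →  (u (r (t) (t)) (r (t) (t)))

normal form = (u (r (t) (t)) (r (t) (t)))


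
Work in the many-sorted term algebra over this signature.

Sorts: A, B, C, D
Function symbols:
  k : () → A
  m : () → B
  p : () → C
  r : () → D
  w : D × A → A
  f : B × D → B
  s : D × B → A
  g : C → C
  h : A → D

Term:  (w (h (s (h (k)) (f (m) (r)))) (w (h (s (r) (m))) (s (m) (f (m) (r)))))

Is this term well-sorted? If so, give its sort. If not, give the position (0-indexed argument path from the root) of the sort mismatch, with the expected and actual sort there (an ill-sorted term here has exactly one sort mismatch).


ill-sorted at position [1, 1, 0]: expected D, got B

        (k) : A
      (h (k)) : D
        (m) : B
        (r) : D
      (f (m) (r)) : B
    (s (h (k)) (f (m) (r))) : A
  (h (s (h (k)) (f (m) (r)))) : D
        (r) : D
        (m) : B
      (s (r) (m)) : A
    (h (s (r) (m))) : D
      (m) : B
        (m) : B
        (r) : D
      (f (m) (r)) : B
    (s (m) (f (m) (r))) : ✗ arg 0 at [1, 1, 0] has sort B, expected D


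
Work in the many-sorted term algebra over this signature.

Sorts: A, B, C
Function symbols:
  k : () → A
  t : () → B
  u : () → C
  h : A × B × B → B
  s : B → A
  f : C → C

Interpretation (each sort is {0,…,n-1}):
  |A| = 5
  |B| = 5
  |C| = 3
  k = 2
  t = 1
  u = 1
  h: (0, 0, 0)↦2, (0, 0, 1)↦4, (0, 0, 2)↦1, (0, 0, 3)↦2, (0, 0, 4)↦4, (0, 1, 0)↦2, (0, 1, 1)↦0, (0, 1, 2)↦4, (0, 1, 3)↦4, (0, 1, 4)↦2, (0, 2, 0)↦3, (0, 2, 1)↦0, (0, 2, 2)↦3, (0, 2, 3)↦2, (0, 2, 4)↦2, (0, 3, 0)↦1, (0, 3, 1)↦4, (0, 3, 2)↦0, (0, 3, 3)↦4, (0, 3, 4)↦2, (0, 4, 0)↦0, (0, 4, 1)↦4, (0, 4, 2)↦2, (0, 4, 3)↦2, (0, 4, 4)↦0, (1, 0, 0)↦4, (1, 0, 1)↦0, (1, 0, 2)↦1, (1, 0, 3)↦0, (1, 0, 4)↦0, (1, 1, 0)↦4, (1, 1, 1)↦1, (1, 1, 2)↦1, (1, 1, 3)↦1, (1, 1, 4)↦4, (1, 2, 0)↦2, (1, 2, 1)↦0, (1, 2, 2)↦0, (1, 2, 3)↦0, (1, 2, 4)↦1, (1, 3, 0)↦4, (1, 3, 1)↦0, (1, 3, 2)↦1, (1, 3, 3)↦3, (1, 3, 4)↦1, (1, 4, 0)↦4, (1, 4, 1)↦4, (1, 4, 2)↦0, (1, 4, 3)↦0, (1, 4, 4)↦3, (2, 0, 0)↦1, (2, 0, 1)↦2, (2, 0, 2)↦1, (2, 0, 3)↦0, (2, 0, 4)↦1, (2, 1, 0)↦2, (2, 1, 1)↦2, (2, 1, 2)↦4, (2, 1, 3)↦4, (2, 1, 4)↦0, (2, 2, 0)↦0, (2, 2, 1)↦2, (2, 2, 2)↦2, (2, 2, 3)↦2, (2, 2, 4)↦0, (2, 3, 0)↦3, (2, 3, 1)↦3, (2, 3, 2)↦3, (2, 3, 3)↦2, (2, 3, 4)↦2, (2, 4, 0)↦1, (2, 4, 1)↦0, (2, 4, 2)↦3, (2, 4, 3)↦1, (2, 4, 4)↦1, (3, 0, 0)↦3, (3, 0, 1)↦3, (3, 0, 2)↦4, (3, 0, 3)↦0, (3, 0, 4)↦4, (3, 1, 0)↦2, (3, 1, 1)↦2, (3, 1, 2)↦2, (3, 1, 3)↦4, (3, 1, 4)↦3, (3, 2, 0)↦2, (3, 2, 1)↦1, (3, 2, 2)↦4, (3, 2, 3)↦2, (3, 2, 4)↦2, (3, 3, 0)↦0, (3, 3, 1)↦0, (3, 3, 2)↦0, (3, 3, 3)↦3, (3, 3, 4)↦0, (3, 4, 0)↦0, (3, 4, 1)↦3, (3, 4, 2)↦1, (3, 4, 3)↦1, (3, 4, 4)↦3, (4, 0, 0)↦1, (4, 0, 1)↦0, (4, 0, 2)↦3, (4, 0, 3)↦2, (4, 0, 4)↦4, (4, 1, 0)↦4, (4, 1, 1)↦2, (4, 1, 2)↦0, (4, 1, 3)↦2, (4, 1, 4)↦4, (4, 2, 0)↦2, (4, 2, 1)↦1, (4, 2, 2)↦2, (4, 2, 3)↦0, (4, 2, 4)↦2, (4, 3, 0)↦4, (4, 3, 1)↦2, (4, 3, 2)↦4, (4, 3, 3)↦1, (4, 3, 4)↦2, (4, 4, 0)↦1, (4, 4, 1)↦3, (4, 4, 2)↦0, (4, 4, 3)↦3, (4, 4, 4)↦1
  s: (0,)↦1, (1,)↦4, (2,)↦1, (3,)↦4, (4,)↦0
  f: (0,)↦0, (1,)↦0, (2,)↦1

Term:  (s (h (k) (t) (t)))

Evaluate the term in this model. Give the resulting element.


value = 1

  k = 2
  t = 1
  t = 1
  (h (k) (t) (t)) = h(2, 1, 1) = 2
  (s (h (k) (t) (t))) = s(2,) = 1


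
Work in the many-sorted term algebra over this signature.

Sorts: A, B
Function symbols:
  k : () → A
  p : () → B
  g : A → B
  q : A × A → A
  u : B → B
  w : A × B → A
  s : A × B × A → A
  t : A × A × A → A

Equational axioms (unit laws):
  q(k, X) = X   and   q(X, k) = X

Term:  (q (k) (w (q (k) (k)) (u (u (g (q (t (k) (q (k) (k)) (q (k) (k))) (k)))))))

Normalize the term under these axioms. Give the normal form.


normal form = (w (k) (u (u (g (t (k) (k) (k))))))

1. (q (k) (w (q (k) (k)) (u (u (g (q (t (k) (q (k) (k)) (q (k) (k))) (k)))))))  →  (w (q (k) (k)) (u (u (g (q (t (k) (q (k) (k)) (q (k) (k))) (k))))))
2. (w (q (k) (k)) (u (u (g (q (t (k) (q (k) (k)) (q (k) (k))) (k))))))  →  (w (k) (u (u (g (q (t (k) (q (k) (k)) (q (k) (k))) (k))))))
3. (w (k) (u (u (g (q (t (k) (q (k) (k)) (q (k) (k))) (k))))))  →  (w (k) (u (u (g (t (k) (q (k) (k)) (q (k) (k)))))))
4. (w (k) (u (u (g (t (k) (q (k) (k)) (q (k) (k)))))))  →  (w (k) (u (u (g (t (k) (k) (q (k) (k)))))))
5. (w (k) (u (u (g (t (k) (k) (q (k) (k)))))))  →  (w (k) (u (u (g (t (k) (k) (k))))))


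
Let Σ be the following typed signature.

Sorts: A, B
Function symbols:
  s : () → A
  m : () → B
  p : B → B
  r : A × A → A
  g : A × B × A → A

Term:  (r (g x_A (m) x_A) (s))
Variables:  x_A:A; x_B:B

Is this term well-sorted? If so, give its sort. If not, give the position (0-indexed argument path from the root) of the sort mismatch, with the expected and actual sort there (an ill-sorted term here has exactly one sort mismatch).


    x_A : A
    (m) : B
    x_A : A
  (g x_A (m) x_A) : A
  (s) : A
(r (g x_A (m) x_A) (s)) : A

well-sorted; sort = A


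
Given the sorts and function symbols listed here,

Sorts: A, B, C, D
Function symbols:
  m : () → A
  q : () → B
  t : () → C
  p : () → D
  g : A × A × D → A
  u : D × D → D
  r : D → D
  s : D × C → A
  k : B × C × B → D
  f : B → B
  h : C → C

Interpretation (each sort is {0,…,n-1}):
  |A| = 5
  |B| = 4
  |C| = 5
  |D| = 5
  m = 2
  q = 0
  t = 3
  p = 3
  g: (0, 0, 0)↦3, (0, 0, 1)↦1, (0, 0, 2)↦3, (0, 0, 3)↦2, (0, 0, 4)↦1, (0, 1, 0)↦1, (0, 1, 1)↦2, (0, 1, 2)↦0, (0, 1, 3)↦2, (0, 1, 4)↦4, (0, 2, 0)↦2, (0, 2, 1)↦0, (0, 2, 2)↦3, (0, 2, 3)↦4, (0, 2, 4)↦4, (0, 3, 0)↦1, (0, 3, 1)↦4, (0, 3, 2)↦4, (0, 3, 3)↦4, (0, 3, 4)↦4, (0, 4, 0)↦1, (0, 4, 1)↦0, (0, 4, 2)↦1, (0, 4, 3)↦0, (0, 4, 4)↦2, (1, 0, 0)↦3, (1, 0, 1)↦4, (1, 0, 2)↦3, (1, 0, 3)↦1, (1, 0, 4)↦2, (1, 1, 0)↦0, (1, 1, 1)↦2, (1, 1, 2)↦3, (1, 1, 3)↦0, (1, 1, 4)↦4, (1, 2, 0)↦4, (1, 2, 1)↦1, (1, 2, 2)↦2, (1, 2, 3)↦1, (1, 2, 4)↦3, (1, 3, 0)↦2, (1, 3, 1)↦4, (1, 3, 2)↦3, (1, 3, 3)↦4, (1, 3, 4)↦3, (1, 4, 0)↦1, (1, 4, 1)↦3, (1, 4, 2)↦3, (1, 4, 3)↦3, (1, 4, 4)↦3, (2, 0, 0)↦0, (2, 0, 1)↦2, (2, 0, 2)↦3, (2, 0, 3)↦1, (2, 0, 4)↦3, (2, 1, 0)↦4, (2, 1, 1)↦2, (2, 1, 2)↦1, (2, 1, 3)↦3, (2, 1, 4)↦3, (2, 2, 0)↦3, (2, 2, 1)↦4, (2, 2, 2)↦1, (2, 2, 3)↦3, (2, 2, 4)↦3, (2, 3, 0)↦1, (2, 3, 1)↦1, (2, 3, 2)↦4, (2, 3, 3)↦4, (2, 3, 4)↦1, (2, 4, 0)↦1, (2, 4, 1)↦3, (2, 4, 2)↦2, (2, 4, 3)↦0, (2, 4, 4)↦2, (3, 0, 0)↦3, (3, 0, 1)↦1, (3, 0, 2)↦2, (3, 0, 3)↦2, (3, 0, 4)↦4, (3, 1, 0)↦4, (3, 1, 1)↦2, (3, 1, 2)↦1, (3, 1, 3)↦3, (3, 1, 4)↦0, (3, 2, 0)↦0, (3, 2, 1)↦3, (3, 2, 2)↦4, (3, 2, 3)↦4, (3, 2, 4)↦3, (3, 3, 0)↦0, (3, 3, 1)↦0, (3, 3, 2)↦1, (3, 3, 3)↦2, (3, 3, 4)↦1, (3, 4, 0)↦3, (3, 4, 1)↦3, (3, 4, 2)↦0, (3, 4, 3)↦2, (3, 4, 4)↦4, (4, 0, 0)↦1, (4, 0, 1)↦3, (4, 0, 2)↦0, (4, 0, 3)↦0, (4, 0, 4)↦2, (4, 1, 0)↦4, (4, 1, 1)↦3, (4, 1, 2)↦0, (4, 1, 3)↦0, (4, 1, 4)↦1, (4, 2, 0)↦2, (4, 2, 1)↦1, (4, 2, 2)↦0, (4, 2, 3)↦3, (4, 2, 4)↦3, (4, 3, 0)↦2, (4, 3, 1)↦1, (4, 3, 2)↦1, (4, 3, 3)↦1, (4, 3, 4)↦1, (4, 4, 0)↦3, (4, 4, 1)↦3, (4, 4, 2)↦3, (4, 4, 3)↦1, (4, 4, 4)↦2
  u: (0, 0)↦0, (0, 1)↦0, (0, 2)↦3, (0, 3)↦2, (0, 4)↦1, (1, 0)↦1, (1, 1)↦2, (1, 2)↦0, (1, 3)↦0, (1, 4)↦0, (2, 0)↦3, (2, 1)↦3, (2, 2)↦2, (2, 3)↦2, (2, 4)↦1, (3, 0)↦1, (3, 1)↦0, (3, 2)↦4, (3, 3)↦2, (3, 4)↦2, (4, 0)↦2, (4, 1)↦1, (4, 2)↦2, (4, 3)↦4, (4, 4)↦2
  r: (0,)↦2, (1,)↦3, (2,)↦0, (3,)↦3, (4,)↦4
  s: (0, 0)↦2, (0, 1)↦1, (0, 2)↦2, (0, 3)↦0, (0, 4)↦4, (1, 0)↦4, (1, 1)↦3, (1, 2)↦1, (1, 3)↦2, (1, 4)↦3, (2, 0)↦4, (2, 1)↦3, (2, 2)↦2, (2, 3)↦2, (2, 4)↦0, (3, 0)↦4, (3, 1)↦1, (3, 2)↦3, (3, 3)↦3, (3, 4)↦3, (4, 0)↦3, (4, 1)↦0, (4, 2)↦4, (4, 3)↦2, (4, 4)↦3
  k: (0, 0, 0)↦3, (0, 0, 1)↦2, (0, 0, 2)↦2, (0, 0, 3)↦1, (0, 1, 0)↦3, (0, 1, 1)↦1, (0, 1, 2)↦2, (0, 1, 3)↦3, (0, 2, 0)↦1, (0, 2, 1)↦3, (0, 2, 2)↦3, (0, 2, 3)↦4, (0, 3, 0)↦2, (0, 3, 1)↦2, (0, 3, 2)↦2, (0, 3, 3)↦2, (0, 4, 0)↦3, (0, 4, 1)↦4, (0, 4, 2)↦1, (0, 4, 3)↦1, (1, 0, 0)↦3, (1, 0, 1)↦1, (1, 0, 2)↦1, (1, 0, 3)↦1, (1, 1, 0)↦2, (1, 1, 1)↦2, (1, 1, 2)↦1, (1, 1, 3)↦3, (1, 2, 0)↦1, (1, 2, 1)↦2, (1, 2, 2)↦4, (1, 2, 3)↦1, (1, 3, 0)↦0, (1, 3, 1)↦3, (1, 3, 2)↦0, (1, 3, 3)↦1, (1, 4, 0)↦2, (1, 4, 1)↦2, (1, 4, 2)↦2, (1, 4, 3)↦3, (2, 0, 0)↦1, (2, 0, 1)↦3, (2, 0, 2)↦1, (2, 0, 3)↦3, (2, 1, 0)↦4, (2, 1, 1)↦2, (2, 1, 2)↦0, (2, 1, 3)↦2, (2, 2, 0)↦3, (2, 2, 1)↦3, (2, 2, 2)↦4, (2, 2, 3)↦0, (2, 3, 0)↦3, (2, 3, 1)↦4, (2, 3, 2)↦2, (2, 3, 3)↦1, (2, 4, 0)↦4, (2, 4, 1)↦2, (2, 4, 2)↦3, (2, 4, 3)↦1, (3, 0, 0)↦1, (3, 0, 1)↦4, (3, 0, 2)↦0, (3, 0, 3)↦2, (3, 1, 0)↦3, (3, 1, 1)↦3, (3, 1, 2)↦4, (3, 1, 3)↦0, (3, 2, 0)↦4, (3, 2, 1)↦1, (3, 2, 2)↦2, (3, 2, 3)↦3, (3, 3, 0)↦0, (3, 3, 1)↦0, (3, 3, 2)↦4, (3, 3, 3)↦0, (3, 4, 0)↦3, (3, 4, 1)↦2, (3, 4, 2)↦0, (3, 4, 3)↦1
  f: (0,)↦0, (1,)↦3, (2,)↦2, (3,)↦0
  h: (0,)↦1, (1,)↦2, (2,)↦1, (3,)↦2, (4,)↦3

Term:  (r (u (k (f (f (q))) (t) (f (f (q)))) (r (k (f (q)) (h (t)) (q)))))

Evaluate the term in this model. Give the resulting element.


  q = 0
  (f (q)) = f(0,) = 0
  (f (f (q))) = f(0,) = 0
  t = 3
  q = 0
  (f (q)) = f(0,) = 0
  (f (f (q))) = f(0,) = 0
  (k (f (f (q))) (t) (f (f (q)))) = k(0, 3, 0) = 2
  q = 0
  (f (q)) = f(0,) = 0
  t = 3
  (h (t)) = h(3,) = 2
  q = 0
  (k (f (q)) (h (t)) (q)) = k(0, 2, 0) = 1
  (r (k (f (q)) (h (t)) (q))) = r(1,) = 3
  (u (k (f (f (q))) (t) (f (f (q)))) (r (k (f (q)) (h (t)) (q)))) = u(2, 3) = 2
  (r (u (k (f (f (q))) (t) (f (f (q)))) (r (k (f (q)) (h (t)) (q))))) = r(2,) = 0

value = 0


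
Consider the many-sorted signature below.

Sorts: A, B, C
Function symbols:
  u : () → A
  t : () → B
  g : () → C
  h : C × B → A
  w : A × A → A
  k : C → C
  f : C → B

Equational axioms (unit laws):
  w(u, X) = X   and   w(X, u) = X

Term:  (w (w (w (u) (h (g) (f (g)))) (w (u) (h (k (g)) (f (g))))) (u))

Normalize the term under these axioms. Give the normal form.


normal form = (w (h (g) (f (g))) (h (k (g)) (f (g))))

1. (w (w (w (u) (h (g) (f (g)))) (w (u) (h (k (g)) (f (g))))) (u))  →  (w (w (u) (h (g) (f (g)))) (w (u) (h (k (g)) (f (g)))))
2. (w (w (u) (h (g) (f (g)))) (w (u) (h (k (g)) (f (g)))))  →  (w (h (g) (f (g))) (w (u) (h (k (g)) (f (g)))))
3. (w (h (g) (f (g))) (w (u) (h (k (g)) (f (g)))))  →  (w (h (g) (f (g))) (h (k (g)) (f (g))))


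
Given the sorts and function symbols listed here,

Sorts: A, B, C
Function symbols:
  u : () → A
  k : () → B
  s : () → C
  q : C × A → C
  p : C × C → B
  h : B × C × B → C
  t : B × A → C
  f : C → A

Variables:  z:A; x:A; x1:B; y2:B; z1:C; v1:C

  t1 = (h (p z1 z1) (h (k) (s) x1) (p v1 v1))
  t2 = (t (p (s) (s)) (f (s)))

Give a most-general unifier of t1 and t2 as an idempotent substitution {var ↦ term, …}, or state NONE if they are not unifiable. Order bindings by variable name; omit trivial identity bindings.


NONE (not unifiable)

head clash or occurs-check failure — not unifiable


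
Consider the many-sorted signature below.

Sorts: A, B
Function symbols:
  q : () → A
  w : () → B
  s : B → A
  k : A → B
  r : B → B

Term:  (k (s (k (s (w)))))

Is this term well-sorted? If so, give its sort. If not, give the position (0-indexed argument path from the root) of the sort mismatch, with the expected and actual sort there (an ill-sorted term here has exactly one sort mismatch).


        (w) : B
      (s (w)) : A
    (k (s (w))) : B
  (s (k (s (w)))) : A
(k (s (k (s (w))))) : B

well-sorted; sort = B


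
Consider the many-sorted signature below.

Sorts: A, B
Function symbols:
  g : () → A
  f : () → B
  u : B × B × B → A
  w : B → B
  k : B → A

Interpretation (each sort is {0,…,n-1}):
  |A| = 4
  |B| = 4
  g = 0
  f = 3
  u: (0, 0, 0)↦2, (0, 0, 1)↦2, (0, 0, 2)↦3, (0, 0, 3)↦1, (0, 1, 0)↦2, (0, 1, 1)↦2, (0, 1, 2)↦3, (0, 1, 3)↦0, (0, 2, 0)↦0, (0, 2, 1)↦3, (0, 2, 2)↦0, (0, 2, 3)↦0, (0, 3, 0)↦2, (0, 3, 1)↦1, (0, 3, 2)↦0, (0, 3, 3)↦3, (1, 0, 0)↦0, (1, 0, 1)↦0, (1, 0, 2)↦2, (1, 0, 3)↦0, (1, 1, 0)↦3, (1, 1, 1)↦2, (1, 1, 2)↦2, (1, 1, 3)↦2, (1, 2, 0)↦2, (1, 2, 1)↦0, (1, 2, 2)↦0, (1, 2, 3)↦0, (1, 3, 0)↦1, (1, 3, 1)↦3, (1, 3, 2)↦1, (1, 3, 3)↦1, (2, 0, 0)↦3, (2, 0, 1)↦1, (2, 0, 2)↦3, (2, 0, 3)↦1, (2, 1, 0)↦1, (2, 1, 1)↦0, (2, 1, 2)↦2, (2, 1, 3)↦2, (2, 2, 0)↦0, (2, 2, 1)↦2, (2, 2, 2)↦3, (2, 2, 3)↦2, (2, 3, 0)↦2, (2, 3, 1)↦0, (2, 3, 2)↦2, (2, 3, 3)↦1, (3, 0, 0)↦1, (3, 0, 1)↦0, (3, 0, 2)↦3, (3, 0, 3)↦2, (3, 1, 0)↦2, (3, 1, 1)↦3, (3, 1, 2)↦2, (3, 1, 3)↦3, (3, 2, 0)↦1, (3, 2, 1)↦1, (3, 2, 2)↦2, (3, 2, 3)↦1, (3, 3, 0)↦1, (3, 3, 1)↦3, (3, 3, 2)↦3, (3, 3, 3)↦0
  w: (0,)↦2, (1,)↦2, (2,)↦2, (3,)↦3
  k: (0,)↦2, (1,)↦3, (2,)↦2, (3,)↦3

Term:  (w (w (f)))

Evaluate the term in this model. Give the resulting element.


value = 3

  f = 3
  (w (f)) = w(3,) = 3
  (w (w (f))) = w(3,) = 3


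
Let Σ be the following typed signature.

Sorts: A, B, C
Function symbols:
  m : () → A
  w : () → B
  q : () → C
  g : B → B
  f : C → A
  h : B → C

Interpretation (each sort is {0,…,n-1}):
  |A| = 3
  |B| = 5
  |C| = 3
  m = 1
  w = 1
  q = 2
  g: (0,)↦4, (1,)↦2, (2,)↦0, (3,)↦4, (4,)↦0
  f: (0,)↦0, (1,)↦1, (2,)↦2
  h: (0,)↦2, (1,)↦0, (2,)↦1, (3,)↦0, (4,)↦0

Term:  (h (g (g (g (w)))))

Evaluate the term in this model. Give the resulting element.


value = 0

  w = 1
  (g (w)) = g(1,) = 2
  (g (g (w))) = g(2,) = 0
  (g (g (g (w)))) = g(0,) = 4
  (h (g (g (g (w))))) = h(4,) = 0


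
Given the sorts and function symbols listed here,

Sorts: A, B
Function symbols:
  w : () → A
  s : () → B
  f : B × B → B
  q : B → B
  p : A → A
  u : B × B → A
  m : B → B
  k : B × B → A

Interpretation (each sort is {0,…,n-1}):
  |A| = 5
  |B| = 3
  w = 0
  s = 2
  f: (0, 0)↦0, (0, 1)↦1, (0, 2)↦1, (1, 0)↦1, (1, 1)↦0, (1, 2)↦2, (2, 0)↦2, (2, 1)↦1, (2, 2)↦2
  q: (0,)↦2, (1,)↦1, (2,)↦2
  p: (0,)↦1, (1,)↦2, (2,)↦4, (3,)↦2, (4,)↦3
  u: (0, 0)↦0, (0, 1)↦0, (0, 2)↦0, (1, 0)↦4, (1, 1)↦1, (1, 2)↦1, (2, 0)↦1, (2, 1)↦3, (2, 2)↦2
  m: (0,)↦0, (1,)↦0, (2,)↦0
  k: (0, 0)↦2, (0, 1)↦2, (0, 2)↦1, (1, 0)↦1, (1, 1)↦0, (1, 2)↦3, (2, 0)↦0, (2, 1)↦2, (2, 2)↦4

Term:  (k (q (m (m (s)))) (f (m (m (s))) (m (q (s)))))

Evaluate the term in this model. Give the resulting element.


  s = 2
  (m (s)) = m(2,) = 0
  (m (m (s))) = m(0,) = 0
  (q (m (m (s)))) = q(0,) = 2
  s = 2
  (m (s)) = m(2,) = 0
  (m (m (s))) = m(0,) = 0
  s = 2
  (q (s)) = q(2,) = 2
  (m (q (s))) = m(2,) = 0
  (f (m (m (s))) (m (q (s)))) = f(0, 0) = 0
  (k (q (m (m (s)))) (f (m (m (s))) (m (q (s))))) = k(2, 0) = 0

value = 0


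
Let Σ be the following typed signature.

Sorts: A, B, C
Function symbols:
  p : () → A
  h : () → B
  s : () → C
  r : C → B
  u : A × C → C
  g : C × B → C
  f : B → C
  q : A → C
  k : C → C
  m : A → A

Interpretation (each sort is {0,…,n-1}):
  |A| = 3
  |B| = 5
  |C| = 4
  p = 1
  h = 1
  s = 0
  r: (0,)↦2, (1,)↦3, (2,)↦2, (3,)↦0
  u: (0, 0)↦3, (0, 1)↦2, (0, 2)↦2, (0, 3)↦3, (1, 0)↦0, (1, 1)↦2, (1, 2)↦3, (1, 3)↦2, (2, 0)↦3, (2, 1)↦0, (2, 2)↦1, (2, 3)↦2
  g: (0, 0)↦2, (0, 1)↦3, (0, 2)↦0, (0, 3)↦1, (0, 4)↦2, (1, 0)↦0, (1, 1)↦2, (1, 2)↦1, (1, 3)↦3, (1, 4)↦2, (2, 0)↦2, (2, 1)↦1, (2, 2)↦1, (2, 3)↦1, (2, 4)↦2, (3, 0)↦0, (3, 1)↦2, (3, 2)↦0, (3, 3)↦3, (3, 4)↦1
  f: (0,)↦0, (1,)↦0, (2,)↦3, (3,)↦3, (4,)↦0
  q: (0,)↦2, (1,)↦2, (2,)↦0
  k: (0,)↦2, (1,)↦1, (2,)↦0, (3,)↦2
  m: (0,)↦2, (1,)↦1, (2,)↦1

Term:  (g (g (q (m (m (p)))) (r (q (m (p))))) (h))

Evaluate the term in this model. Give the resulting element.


value = 2

  p = 1
  (m (p)) = m(1,) = 1
  (m (m (p))) = m(1,) = 1
  (q (m (m (p)))) = q(1,) = 2
  p = 1
  (m (p)) = m(1,) = 1
  (q (m (p))) = q(1,) = 2
  (r (q (m (p)))) = r(2,) = 2
  (g (q (m (m (p)))) (r (q (m (p))))) = g(2, 2) = 1
  h = 1
  (g (g (q (m (m (p)))) (r (q (m (p))))) (h)) = g(1, 1) = 2


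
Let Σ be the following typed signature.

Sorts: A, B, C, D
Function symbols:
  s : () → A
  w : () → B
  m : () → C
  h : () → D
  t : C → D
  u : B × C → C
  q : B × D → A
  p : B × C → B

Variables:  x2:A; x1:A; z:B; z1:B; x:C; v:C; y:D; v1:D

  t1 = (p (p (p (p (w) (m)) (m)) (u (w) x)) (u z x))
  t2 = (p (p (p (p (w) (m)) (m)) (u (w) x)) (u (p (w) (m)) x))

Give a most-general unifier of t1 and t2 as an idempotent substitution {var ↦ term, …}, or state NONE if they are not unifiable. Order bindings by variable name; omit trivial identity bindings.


{z ↦ (p (w) (m))}


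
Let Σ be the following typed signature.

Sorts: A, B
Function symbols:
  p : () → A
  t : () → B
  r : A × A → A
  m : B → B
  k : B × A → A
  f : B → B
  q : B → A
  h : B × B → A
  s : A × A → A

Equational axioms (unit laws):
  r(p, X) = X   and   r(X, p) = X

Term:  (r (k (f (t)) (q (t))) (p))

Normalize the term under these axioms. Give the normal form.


1. (r (k (f (t)) (q (t))) (p))  →  (k (f (t)) (q (t)))

normal form = (k (f (t)) (q (t)))


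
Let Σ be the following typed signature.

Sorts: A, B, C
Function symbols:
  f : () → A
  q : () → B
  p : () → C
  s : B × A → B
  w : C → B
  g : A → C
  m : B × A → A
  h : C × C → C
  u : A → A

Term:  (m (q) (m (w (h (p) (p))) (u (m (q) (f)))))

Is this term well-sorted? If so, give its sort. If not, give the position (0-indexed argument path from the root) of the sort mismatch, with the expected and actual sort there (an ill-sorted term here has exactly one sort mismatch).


well-sorted; sort = A

  (q) : B
        (p) : C
        (p) : C
      (h (p) (p)) : C
    (w (h (p) (p))) : B
        (q) : B
        (f) : A
      (m (q) (f)) : A
    (u (m (q) (f))) : A
  (m (w (h (p) (p))) (u (m (q) (f)))) : A
(m (q) (m (w (h (p) (p))) (u (m (q) (f))))) : A


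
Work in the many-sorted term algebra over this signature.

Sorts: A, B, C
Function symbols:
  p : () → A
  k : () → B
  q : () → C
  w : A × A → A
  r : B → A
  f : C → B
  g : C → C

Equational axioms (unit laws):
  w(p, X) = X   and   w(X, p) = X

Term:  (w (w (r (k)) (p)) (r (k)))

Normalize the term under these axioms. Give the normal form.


normal form = (w (r (k)) (r (k)))

1. (w (w (r (k)) (p)) (r (k)))  →  (w (r (k)) (r (k)))


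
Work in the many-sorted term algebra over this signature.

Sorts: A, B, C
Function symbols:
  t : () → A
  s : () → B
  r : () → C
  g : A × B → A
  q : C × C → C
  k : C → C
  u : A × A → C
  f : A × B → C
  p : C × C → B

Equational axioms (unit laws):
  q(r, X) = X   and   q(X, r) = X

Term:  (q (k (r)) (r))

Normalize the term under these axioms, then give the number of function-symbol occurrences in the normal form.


size = 2

1. (q (k (r)) (r))  →  (k (r))
normal form: (k (r))


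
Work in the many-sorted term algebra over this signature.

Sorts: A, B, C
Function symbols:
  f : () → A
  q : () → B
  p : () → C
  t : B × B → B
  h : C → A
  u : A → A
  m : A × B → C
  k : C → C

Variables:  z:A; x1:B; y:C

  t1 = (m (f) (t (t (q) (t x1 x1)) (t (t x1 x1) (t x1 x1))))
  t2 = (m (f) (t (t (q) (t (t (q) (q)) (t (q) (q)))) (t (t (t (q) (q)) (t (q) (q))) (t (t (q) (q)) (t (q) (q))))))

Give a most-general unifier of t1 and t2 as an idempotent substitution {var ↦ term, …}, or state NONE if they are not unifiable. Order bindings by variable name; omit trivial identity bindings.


{x1 ↦ (t (q) (q))}


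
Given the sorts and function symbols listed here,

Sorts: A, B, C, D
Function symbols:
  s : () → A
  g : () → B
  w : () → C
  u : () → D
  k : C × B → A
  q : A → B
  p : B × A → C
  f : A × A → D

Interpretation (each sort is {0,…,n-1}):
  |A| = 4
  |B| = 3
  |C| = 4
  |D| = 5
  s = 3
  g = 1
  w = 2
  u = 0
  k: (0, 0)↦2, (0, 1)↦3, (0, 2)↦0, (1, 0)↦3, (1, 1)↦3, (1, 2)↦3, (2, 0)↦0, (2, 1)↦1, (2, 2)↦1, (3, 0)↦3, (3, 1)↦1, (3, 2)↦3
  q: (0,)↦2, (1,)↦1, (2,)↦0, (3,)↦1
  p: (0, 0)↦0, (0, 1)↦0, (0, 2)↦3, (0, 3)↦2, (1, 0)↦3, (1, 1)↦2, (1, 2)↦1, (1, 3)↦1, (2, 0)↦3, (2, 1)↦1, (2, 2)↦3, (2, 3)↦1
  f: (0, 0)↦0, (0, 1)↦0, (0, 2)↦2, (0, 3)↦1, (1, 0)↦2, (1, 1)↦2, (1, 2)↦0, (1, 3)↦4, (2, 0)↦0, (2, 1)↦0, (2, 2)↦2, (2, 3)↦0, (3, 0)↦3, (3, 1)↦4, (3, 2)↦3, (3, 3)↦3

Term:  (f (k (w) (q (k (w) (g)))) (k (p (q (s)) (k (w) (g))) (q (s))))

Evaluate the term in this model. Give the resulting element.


value = 2

  w = 2
  w = 2
  g = 1
  (k (w) (g)) = k(2, 1) = 1
  (q (k (w) (g))) = q(1,) = 1
  (k (w) (q (k (w) (g)))) = k(2, 1) = 1
  s = 3
  (q (s)) = q(3,) = 1
  w = 2
  g = 1
  (k (w) (g)) = k(2, 1) = 1
  (p (q (s)) (k (w) (g))) = p(1, 1) = 2
  s = 3
  (q (s)) = q(3,) = 1
  (k (p (q (s)) (k (w) (g))) (q (s))) = k(2, 1) = 1
  (f (k (w) (q (k (w) (g)))) (k (p (q (s)) (k (w) (g))) (q (s)))) = f(1, 1) = 2


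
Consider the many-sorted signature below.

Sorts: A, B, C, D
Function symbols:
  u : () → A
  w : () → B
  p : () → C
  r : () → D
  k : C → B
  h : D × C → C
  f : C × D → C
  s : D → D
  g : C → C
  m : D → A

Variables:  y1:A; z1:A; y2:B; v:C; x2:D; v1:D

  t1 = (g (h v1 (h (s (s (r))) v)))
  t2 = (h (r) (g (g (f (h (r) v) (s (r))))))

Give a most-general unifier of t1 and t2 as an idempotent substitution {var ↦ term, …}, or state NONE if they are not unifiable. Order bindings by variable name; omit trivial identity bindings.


head clash or occurs-check failure — not unifiable

NONE (not unifiable)


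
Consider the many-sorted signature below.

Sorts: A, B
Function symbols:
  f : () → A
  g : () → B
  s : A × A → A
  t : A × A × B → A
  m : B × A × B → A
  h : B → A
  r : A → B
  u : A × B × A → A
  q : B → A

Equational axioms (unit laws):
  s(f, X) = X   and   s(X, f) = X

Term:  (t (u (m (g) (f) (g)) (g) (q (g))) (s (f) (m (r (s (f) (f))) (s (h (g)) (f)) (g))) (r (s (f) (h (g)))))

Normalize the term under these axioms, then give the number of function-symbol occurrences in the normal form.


1. (t (u (m (g) (f) (g)) (g) (q (g))) (s (f) (m (r (s (f) (f))) (s (h (g)) (f)) (g))) (r (s (f) (h (g)))))  →  (t (u (m (g) (f) (g)) (g) (q (g))) (m (r (s (f) (f))) (s (h (g)) (f)) (g)) (r (s (f) (h (g)))))
2. (t (u (m (g) (f) (g)) (g) (q (g))) (m (r (s (f) (f))) (s (h (g)) (f)) (g)) (r (s (f) (h (g)))))  →  (t (u (m (g) (f) (g)) (g) (q (g))) (m (r (f)) (s (h (g)) (f)) (g)) (r (s (f) (h (g)))))
3. (t (u (m (g) (f) (g)) (g) (q (g))) (m (r (f)) (s (h (g)) (f)) (g)) (r (s (f) (h (g)))))  →  (t (u (m (g) (f) (g)) (g) (q (g))) (m (r (f)) (h (g)) (g)) (r (s (f) (h (g)))))
4. (t (u (m (g) (f) (g)) (g) (q (g))) (m (r (f)) (h (g)) (g)) (r (s (f) (h (g)))))  →  (t (u (m (g) (f) (g)) (g) (q (g))) (m (r (f)) (h (g)) (g)) (r (h (g))))
normal form: (t (u (m (g) (f) (g)) (g) (q (g))) (m (r (f)) (h (g)) (g)) (r (h (g))))

size = 18


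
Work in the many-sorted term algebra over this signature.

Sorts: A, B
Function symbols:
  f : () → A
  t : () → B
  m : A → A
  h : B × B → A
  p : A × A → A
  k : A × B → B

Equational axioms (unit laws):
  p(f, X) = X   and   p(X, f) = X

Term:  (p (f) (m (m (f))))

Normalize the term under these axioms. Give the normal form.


normal form = (m (m (f)))

1. (p (f) (m (m (f))))  →  (m (m (f)))


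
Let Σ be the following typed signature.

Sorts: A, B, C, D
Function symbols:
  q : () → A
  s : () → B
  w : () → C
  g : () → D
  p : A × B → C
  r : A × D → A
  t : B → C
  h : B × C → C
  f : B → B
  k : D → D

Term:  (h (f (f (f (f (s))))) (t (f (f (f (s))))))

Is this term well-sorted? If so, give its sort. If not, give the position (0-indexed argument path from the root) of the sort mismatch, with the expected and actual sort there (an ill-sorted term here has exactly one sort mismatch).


          (s) : B
        (f (s)) : B
      (f (f (s))) : B
    (f (f (f (s)))) : B
  (f (f (f (f (s))))) : B
          (s) : B
        (f (s)) : B
      (f (f (s))) : B
    (f (f (f (s)))) : B
  (t (f (f (f (s))))) : C
(h (f (f (f (f (s))))) (t (f (f (f (s)))))) : C

well-sorted; sort = C
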